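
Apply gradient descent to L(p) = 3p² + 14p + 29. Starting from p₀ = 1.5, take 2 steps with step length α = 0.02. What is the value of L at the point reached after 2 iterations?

39.10323712

L′(p) = 6p + 14
Step 1: L′(1.5) = 23; p₁ = 1.5 − 0.02·23 = 1.04
Step 2: L′(1.04) = 20.24; p₂ = 1.04 − 0.02·20.24 = 0.6352
L(0.6352) = 39.10323712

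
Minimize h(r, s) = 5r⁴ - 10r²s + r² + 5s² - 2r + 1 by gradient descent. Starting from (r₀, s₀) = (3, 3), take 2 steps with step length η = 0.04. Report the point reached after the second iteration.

(1175.3491328, 56.69344)

∇h = (20r³ - 20rs + 2r - 2, -10r² + 10s)
Step 1: at (3, 3), ∇h = (364, -60) → (3, 3) − 0.04·(364, -60) = (-11.56, 5.4)
Step 2: at (-11.56, 5.4), ∇h = (-29672.72832, -1282.336) → (-11.56, 5.4) − 0.04·(-29672.72832, -1282.336) = (1175.3491328, 56.69344)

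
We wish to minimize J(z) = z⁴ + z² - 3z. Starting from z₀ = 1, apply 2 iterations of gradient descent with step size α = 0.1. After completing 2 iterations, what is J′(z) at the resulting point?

J′(z) = 4z³ + 2z - 3
z₁ = 1 − 0.1·3 = 0.7
z₂ = 0.7 − 0.1·(-0.228) = 0.7228
J′(z) at (0.7228) = -0.043921934592

-0.043921934592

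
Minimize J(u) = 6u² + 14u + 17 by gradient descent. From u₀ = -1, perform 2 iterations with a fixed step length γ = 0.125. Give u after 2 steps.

J′(u) = 12u + 14
Step 1: J′(-1) = 2; u₁ = -1 − 0.125·2 = -1.25
Step 2: J′(-1.25) = -1; u₂ = -1.25 − 0.125·(-1) = -1.125

-1.125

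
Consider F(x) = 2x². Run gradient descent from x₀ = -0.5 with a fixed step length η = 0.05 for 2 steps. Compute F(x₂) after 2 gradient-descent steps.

F′(x) = 4x
Step 1: F′(-0.5) = -2; x₁ = -0.5 − 0.05·(-2) = -0.4
Step 2: F′(-0.4) = -1.6; x₂ = -0.4 − 0.05·(-1.6) = -0.32
F(-0.32) = 0.2048

0.2048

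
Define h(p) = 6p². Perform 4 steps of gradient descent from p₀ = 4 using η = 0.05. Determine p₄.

h′(p) = 12p
Step 1: h′(4) = 48; p₁ = 4 − 0.05·48 = 1.6
Step 2: h′(1.6) = 19.2; p₂ = 1.6 − 0.05·19.2 = 0.64
Step 3: h′(0.64) = 7.68; p₃ = 0.64 − 0.05·7.68 = 0.256
Step 4: h′(0.256) = 3.072; p₄ = 0.256 − 0.05·3.072 = 0.1024

0.1024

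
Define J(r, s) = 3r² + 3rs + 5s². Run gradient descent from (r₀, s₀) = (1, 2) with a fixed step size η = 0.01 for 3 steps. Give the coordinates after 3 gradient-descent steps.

∇J = (6r + 3s, 3r + 10s)
Step 1: at (1, 2), ∇J = (12, 23) → (1, 2) − 0.01·(12, 23) = (0.88, 1.77)
Step 2: at (0.88, 1.77), ∇J = (10.59, 20.34) → (0.88, 1.77) − 0.01·(10.59, 20.34) = (0.7741, 1.5666)
Step 3: at (0.7741, 1.5666), ∇J = (9.3444, 17.9883) → (0.7741, 1.5666) − 0.01·(9.3444, 17.9883) = (0.680656, 1.386717)

(0.680656, 1.386717)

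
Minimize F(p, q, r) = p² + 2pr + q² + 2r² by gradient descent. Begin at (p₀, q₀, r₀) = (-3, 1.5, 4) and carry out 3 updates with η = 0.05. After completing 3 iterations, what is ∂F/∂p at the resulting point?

-0.67

∇F = (2p + 2r, 2q, 2p + 4r)
(p₁, q₁, r₁) = (-3, 1.5, 4) − 0.05·(2, 3, 10) = (-3.1, 1.35, 3.5)
(p₂, q₂, r₂) = (-3.1, 1.35, 3.5) − 0.05·(0.8, 2.7, 7.8) = (-3.14, 1.215, 3.11)
(p₃, q₃, r₃) = (-3.14, 1.215, 3.11) − 0.05·(-0.06, 2.43, 6.16) = (-3.137, 1.0935, 2.802)
∂F/∂p at (-3.137, 1.0935, 2.802) = -0.67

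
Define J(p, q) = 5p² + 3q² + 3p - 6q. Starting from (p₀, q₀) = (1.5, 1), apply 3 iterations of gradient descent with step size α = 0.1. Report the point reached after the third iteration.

(-0.3, 1)

∇J = (10p + 3, 6q - 6)
(p₁, q₁) = (1.5, 1) − 0.1·(18, 0) = (-0.3, 1)
(p₂, q₂) = (-0.3, 1) − 0.1·(0, 0) = (-0.3, 1)
(p₃, q₃) = (-0.3, 1) − 0.1·(0, 0) = (-0.3, 1)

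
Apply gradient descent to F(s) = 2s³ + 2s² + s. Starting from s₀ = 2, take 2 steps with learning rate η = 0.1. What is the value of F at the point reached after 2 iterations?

-8.307977968

F′(s) = 6s² + 4s + 1
Step 1: F′(2) = 33; s₁ = 2 − 0.1·33 = -1.3
Step 2: F′(-1.3) = 5.94; s₂ = -1.3 − 0.1·5.94 = -1.894
F(-1.894) = -8.307977968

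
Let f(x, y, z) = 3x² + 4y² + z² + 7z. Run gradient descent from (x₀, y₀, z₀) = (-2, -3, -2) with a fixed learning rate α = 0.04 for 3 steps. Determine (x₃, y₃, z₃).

∇f = (6x, 8y, 2z + 7)
Step 1: at (-2, -3, -2), ∇f = (-12, -24, 3) → (-2, -3, -2) − 0.04·(-12, -24, 3) = (-1.52, -2.04, -2.12)
Step 2: at (-1.52, -2.04, -2.12), ∇f = (-9.12, -16.32, 2.76) → (-1.52, -2.04, -2.12) − 0.04·(-9.12, -16.32, 2.76) = (-1.1552, -1.3872, -2.2304)
Step 3: at (-1.1552, -1.3872, -2.2304), ∇f = (-6.9312, -11.0976, 2.5392) → (-1.1552, -1.3872, -2.2304) − 0.04·(-6.9312, -11.0976, 2.5392) = (-0.877952, -0.943296, -2.331968)

(-0.877952, -0.943296, -2.331968)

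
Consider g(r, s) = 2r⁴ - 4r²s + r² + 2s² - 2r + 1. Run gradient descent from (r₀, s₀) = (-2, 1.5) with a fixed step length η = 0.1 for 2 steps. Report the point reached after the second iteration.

∇g = (8r³ - 8rs + 2r - 2, -4r² + 4s)
(r₁, s₁) = (-2, 1.5) − 0.1·(-46, -10) = (2.6, 2.5)
(r₂, s₂) = (2.6, 2.5) − 0.1·(91.808, -17.04) = (-6.5808, 4.204)

(-6.5808, 4.204)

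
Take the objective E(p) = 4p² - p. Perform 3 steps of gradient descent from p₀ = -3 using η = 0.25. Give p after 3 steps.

3.25

E′(p) = 8p - 1
Step 1: E′(-3) = -25; p₁ = -3 − 0.25·(-25) = 3.25
Step 2: E′(3.25) = 25; p₂ = 3.25 − 0.25·25 = -3
Step 3: E′(-3) = -25; p₃ = -3 − 0.25·(-25) = 3.25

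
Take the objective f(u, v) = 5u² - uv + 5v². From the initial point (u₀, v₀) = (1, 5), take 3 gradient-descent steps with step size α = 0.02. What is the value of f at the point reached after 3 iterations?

34.53332281632

∇f = (10u - v, -u + 10v)
Step 1: at (1, 5), ∇f = (5, 49) → (1, 5) − 0.02·(5, 49) = (0.9, 4.02)
Step 2: at (0.9, 4.02), ∇f = (4.98, 39.3) → (0.9, 4.02) − 0.02·(4.98, 39.3) = (0.8004, 3.234)
Step 3: at (0.8004, 3.234), ∇f = (4.77, 31.5396) → (0.8004, 3.234) − 0.02·(4.77, 31.5396) = (0.705, 2.603208)
f(0.705, 2.603208) = 34.53332281632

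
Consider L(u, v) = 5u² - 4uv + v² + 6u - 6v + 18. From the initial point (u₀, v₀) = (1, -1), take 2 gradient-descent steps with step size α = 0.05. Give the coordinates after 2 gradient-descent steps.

(-0.38, -0.06)

∇L = (10u - 4v + 6, -4u + 2v - 6)
(u₁, v₁) = (1, -1) − 0.05·(20, -12) = (0, -0.4)
(u₂, v₂) = (0, -0.4) − 0.05·(7.6, -6.8) = (-0.38, -0.06)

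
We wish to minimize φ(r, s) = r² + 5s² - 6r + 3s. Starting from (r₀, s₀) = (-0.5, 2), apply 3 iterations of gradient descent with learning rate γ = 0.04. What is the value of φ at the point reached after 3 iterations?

-0.788100033536

∇φ = (2r - 6, 10s + 3)
(r₁, s₁) = (-0.5, 2) − 0.04·(-7, 23) = (-0.22, 1.08)
(r₂, s₂) = (-0.22, 1.08) − 0.04·(-6.44, 13.8) = (0.0376, 0.528)
(r₃, s₃) = (0.0376, 0.528) − 0.04·(-5.9248, 8.28) = (0.274592, 0.1968)
φ(0.274592, 0.1968) = -0.788100033536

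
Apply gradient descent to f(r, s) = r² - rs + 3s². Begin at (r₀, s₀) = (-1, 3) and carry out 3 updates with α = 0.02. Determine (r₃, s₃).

(-0.733384, 1.996856)

∇f = (2r - s, -r + 6s)
(r₁, s₁) = (-1, 3) − 0.02·(-5, 19) = (-0.9, 2.62)
(r₂, s₂) = (-0.9, 2.62) − 0.02·(-4.42, 16.62) = (-0.8116, 2.2876)
(r₃, s₃) = (-0.8116, 2.2876) − 0.02·(-3.9108, 14.5372) = (-0.733384, 1.996856)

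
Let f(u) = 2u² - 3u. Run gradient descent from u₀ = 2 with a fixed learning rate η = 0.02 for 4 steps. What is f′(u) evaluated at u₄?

3.5819648

f′(u) = 4u - 3
Step 1: f′(2) = 5; u₁ = 2 − 0.02·5 = 1.9
Step 2: f′(1.9) = 4.6; u₂ = 1.9 − 0.02·4.6 = 1.808
Step 3: f′(1.808) = 4.232; u₃ = 1.808 − 0.02·4.232 = 1.72336
Step 4: f′(1.72336) = 3.89344; u₄ = 1.72336 − 0.02·3.89344 = 1.6454912
f′(u) at (1.6454912) = 3.5819648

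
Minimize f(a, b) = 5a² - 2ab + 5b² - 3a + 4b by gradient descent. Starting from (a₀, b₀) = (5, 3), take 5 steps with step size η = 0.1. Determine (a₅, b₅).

∇f = (10a - 2b - 3, -2a + 10b + 4)
(a₁, b₁) = (5, 3) − 0.1·(41, 24) = (0.9, 0.6)
(a₂, b₂) = (0.9, 0.6) − 0.1·(4.8, 8.2) = (0.42, -0.22)
(a₃, b₃) = (0.42, -0.22) − 0.1·(1.64, 0.96) = (0.256, -0.316)
(a₄, b₄) = (0.256, -0.316) − 0.1·(0.192, 0.328) = (0.2368, -0.3488)
(a₅, b₅) = (0.2368, -0.3488) − 0.1·(0.0656, 0.0384) = (0.23024, -0.35264)

(0.23024, -0.35264)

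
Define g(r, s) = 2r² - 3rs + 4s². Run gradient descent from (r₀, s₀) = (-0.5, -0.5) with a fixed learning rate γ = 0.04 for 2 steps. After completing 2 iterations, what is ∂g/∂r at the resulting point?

∇g = (4r - 3s, -3r + 8s)
(r₁, s₁) = (-0.5, -0.5) − 0.04·(-0.5, -2.5) = (-0.48, -0.4)
(r₂, s₂) = (-0.48, -0.4) − 0.04·(-0.72, -1.76) = (-0.4512, -0.3296)
∂g/∂r at (-0.4512, -0.3296) = -0.816

-0.816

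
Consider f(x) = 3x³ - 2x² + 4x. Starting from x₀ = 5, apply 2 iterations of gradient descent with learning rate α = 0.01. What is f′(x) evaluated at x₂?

39.629349332969

f′(x) = 9x² - 4x + 4
Step 1: f′(5) = 209; x₁ = 5 − 0.01·209 = 2.91
Step 2: f′(2.91) = 68.5729; x₂ = 2.91 − 0.01·68.5729 = 2.224271
f′(x) at (2.224271) = 39.629349332969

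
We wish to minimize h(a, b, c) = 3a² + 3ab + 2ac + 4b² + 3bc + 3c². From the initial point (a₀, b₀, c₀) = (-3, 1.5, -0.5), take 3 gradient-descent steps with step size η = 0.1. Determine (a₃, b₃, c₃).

∇h = (6a + 3b + 2c, 3a + 8b + 3c, 2a + 3b + 6c)
(a₁, b₁, c₁) = (-3, 1.5, -0.5) − 0.1·(-14.5, 1.5, -4.5) = (-1.55, 1.35, -0.05)
(a₂, b₂, c₂) = (-1.55, 1.35, -0.05) − 0.1·(-5.35, 6, 0.65) = (-1.015, 0.75, -0.115)
(a₃, b₃, c₃) = (-1.015, 0.75, -0.115) − 0.1·(-4.07, 2.61, -0.47) = (-0.608, 0.489, -0.068)

(-0.608, 0.489, -0.068)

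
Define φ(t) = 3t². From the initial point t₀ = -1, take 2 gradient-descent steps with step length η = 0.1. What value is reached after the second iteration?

φ′(t) = 6t
Step 1: φ′(-1) = -6; t₁ = -1 − 0.1·(-6) = -0.4
Step 2: φ′(-0.4) = -2.4; t₂ = -0.4 − 0.1·(-2.4) = -0.16

-0.16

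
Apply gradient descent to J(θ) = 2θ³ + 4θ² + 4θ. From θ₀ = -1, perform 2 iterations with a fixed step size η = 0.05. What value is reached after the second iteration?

J′(θ) = 6θ² + 8θ + 4
Step 1: J′(-1) = 2; θ₁ = -1 − 0.05·2 = -1.1
Step 2: J′(-1.1) = 2.46; θ₂ = -1.1 − 0.05·2.46 = -1.223

-1.223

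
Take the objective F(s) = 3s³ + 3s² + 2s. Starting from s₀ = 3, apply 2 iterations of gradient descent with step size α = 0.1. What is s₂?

F′(s) = 9s² + 6s + 2
Step 1: F′(3) = 101; s₁ = 3 − 0.1·101 = -7.1
Step 2: F′(-7.1) = 413.09; s₂ = -7.1 − 0.1·413.09 = -48.409

-48.409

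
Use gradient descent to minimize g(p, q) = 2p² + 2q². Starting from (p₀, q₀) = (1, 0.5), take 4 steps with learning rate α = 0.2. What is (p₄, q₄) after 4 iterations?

(0.0016, 0.0008)

∇g = (4p, 4q)
(p₁, q₁) = (1, 0.5) − 0.2·(4, 2) = (0.2, 0.1)
(p₂, q₂) = (0.2, 0.1) − 0.2·(0.8, 0.4) = (0.04, 0.02)
(p₃, q₃) = (0.04, 0.02) − 0.2·(0.16, 0.08) = (0.008, 0.004)
(p₄, q₄) = (0.008, 0.004) − 0.2·(0.032, 0.016) = (0.0016, 0.0008)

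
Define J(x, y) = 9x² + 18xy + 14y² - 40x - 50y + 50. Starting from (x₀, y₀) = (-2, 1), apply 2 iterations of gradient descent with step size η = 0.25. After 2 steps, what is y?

-136.75

∇J = (18x + 18y - 40, 18x + 28y - 50)
Step 1: at (-2, 1), ∇J = (-58, -58) → (-2, 1) − 0.25·(-58, -58) = (12.5, 15.5)
Step 2: at (12.5, 15.5), ∇J = (464, 609) → (12.5, 15.5) − 0.25·(464, 609) = (-103.5, -136.75)
y = -136.75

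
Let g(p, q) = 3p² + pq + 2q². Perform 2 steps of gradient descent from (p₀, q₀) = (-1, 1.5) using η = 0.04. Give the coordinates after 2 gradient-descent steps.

∇g = (6p + q, p + 4q)
Step 1: at (-1, 1.5), ∇g = (-4.5, 5) → (-1, 1.5) − 0.04·(-4.5, 5) = (-0.82, 1.3)
Step 2: at (-0.82, 1.3), ∇g = (-3.62, 4.38) → (-0.82, 1.3) − 0.04·(-3.62, 4.38) = (-0.6752, 1.1248)

(-0.6752, 1.1248)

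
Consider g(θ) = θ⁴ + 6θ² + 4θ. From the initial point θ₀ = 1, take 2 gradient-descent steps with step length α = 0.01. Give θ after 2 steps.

g′(θ) = 4θ³ + 12θ + 4
Step 1: g′(1) = 20; θ₁ = 1 − 0.01·20 = 0.8
Step 2: g′(0.8) = 15.648; θ₂ = 0.8 − 0.01·15.648 = 0.64352

0.64352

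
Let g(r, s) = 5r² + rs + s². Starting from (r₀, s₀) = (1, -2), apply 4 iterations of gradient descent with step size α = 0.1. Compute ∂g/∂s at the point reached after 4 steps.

-1.7091

∇g = (10r + s, r + 2s)
(r₁, s₁) = (1, -2) − 0.1·(8, -3) = (0.2, -1.7)
(r₂, s₂) = (0.2, -1.7) − 0.1·(0.3, -3.2) = (0.17, -1.38)
(r₃, s₃) = (0.17, -1.38) − 0.1·(0.32, -2.59) = (0.138, -1.121)
(r₄, s₄) = (0.138, -1.121) − 0.1·(0.259, -2.104) = (0.1121, -0.9106)
∂g/∂s at (0.1121, -0.9106) = -1.7091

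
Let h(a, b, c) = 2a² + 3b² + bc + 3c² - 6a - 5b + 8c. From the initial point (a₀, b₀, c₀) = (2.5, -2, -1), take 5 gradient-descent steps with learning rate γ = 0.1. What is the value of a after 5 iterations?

1.57776

∇h = (4a - 6, 6b + c - 5, b + 6c + 8)
(a₁, b₁, c₁) = (2.5, -2, -1) − 0.1·(4, -18, 0) = (2.1, -0.2, -1)
(a₂, b₂, c₂) = (2.1, -0.2, -1) − 0.1·(2.4, -7.2, 1.8) = (1.86, 0.52, -1.18)
(a₃, b₃, c₃) = (1.86, 0.52, -1.18) − 0.1·(1.44, -3.06, 1.44) = (1.716, 0.826, -1.324)
(a₄, b₄, c₄) = (1.716, 0.826, -1.324) − 0.1·(0.864, -1.368, 0.882) = (1.6296, 0.9628, -1.4122)
(a₅, b₅, c₅) = (1.6296, 0.9628, -1.4122) − 0.1·(0.5184, -0.6354, 0.4896) = (1.57776, 1.02634, -1.46116)
a = 1.57776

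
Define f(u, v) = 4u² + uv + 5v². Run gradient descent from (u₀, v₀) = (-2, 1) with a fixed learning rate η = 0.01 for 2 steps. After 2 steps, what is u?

∇f = (8u + v, u + 10v)
Step 1: at (-2, 1), ∇f = (-15, 8) → (-2, 1) − 0.01·(-15, 8) = (-1.85, 0.92)
Step 2: at (-1.85, 0.92), ∇f = (-13.88, 7.35) → (-1.85, 0.92) − 0.01·(-13.88, 7.35) = (-1.7112, 0.8465)
u = -1.7112

-1.7112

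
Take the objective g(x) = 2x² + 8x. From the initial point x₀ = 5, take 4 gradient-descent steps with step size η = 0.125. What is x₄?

-1.5625

g′(x) = 4x + 8
x₁ = 5 − 0.125·28 = 1.5
x₂ = 1.5 − 0.125·14 = -0.25
x₃ = -0.25 − 0.125·7 = -1.125
x₄ = -1.125 − 0.125·3.5 = -1.5625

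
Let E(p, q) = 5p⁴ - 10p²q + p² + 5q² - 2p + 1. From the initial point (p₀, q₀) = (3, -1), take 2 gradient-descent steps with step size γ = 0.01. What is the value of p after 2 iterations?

∇E = (20p³ - 20pq + 2p - 2, -10p² + 10q)
Step 1: at (3, -1), ∇E = (604, -100) → (3, -1) − 0.01·(604, -100) = (-3.04, 0)
Step 2: at (-3.04, 0), ∇E = (-569.96928, -92.416) → (-3.04, 0) − 0.01·(-569.96928, -92.416) = (2.6596928, 0.92416)
p = 2.6596928

2.6596928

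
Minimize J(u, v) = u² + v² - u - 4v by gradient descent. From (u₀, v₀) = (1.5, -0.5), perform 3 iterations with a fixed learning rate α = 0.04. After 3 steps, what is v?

0.05328

∇J = (2u - 1, 2v - 4)
(u₁, v₁) = (1.5, -0.5) − 0.04·(2, -5) = (1.42, -0.3)
(u₂, v₂) = (1.42, -0.3) − 0.04·(1.84, -4.6) = (1.3464, -0.116)
(u₃, v₃) = (1.3464, -0.116) − 0.04·(1.6928, -4.232) = (1.278688, 0.05328)
v = 0.05328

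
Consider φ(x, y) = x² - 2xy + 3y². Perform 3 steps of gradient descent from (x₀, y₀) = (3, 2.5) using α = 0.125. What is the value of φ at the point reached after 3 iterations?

∇φ = (2x - 2y, -2x + 6y)
(x₁, y₁) = (3, 2.5) − 0.125·(1, 9) = (2.875, 1.375)
(x₂, y₂) = (2.875, 1.375) − 0.125·(3, 2.5) = (2.5, 1.0625)
(x₃, y₃) = (2.5, 1.0625) − 0.125·(2.875, 1.375) = (2.140625, 0.890625)
φ(2.140625, 0.890625) = 3.14892578125

3.14892578125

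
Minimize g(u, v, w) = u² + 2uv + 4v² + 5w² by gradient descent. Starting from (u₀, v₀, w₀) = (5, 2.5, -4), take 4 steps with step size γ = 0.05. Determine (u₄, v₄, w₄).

(3.02825, -0.494, -0.25)

∇g = (2u + 2v, 2u + 8v, 10w)
(u₁, v₁, w₁) = (5, 2.5, -4) − 0.05·(15, 30, -40) = (4.25, 1, -2)
(u₂, v₂, w₂) = (4.25, 1, -2) − 0.05·(10.5, 16.5, -20) = (3.725, 0.175, -1)
(u₃, v₃, w₃) = (3.725, 0.175, -1) − 0.05·(7.8, 8.85, -10) = (3.335, -0.2675, -0.5)
(u₄, v₄, w₄) = (3.335, -0.2675, -0.5) − 0.05·(6.135, 4.53, -5) = (3.02825, -0.494, -0.25)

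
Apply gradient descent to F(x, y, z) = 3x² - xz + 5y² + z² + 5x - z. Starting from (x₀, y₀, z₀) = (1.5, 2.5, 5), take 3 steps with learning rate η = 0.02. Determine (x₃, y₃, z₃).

(1.013616, 1.28, 4.557476)

∇F = (6x - z + 5, 10y, -x + 2z - 1)
Step 1: at (1.5, 2.5, 5), ∇F = (9, 25, 7.5) → (1.5, 2.5, 5) − 0.02·(9, 25, 7.5) = (1.32, 2, 4.85)
Step 2: at (1.32, 2, 4.85), ∇F = (8.07, 20, 7.38) → (1.32, 2, 4.85) − 0.02·(8.07, 20, 7.38) = (1.1586, 1.6, 4.7024)
Step 3: at (1.1586, 1.6, 4.7024), ∇F = (7.2492, 16, 7.2462) → (1.1586, 1.6, 4.7024) − 0.02·(7.2492, 16, 7.2462) = (1.013616, 1.28, 4.557476)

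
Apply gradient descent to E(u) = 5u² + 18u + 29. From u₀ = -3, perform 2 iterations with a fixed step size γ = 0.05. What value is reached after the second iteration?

-2.1

E′(u) = 10u + 18
u₁ = -3 − 0.05·(-12) = -2.4
u₂ = -2.4 − 0.05·(-6) = -2.1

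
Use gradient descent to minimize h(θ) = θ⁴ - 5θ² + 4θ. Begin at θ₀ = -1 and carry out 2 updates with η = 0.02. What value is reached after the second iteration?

-1.38176

h′(θ) = 4θ³ - 10θ + 4
θ₁ = -1 − 0.02·10 = -1.2
θ₂ = -1.2 − 0.02·9.088 = -1.38176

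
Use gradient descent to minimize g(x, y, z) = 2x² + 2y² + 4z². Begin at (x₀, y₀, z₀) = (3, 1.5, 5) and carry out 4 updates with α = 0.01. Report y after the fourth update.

∇g = (4x, 4y, 8z)
Step 1: at (3, 1.5, 5), ∇g = (12, 6, 40) → (3, 1.5, 5) − 0.01·(12, 6, 40) = (2.88, 1.44, 4.6)
Step 2: at (2.88, 1.44, 4.6), ∇g = (11.52, 5.76, 36.8) → (2.88, 1.44, 4.6) − 0.01·(11.52, 5.76, 36.8) = (2.7648, 1.3824, 4.232)
Step 3: at (2.7648, 1.3824, 4.232), ∇g = (11.0592, 5.5296, 33.856) → (2.7648, 1.3824, 4.232) − 0.01·(11.0592, 5.5296, 33.856) = (2.654208, 1.327104, 3.89344)
Step 4: at (2.654208, 1.327104, 3.89344), ∇g = (10.616832, 5.308416, 31.14752) → (2.654208, 1.327104, 3.89344) − 0.01·(10.616832, 5.308416, 31.14752) = (2.54803968, 1.27401984, 3.5819648)
y = 1.27401984

1.27401984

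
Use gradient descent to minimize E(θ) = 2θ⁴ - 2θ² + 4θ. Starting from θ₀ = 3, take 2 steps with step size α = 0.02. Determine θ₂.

E′(θ) = 8θ³ - 4θ + 4
θ₁ = 3 − 0.02·208 = -1.16
θ₂ = -1.16 − 0.02·(-3.847168) = -1.08305664

-1.08305664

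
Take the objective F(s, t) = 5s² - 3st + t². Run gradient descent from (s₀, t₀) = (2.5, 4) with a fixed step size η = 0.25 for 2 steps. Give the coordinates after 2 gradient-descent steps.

∇F = (10s - 3t, -3s + 2t)
Step 1: at (2.5, 4), ∇F = (13, 0.5) → (2.5, 4) − 0.25·(13, 0.5) = (-0.75, 3.875)
Step 2: at (-0.75, 3.875), ∇F = (-19.125, 10) → (-0.75, 3.875) − 0.25·(-19.125, 10) = (4.03125, 1.375)

(4.03125, 1.375)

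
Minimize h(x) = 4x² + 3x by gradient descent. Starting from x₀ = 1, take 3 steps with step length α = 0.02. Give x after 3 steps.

0.439968

h′(x) = 8x + 3
x₁ = 1 − 0.02·11 = 0.78
x₂ = 0.78 − 0.02·9.24 = 0.5952
x₃ = 0.5952 − 0.02·7.7616 = 0.439968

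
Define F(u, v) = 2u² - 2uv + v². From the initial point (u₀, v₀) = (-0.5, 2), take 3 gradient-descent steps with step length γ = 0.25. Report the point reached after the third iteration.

(0.4375, 0.625)

∇F = (4u - 2v, -2u + 2v)
Step 1: at (-0.5, 2), ∇F = (-6, 5) → (-0.5, 2) − 0.25·(-6, 5) = (1, 0.75)
Step 2: at (1, 0.75), ∇F = (2.5, -0.5) → (1, 0.75) − 0.25·(2.5, -0.5) = (0.375, 0.875)
Step 3: at (0.375, 0.875), ∇F = (-0.25, 1) → (0.375, 0.875) − 0.25·(-0.25, 1) = (0.4375, 0.625)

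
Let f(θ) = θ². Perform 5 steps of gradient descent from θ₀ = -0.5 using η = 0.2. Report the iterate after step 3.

f′(θ) = 2θ
Step 1: f′(-0.5) = -1; θ₁ = -0.5 − 0.2·(-1) = -0.3
Step 2: f′(-0.3) = -0.6; θ₂ = -0.3 − 0.2·(-0.6) = -0.18
Step 3: f′(-0.18) = -0.36; θ₃ = -0.18 − 0.2·(-0.36) = -0.108

-0.108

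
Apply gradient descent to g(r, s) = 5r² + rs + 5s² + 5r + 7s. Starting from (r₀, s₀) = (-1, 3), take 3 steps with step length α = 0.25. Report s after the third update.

-13.0625

∇g = (10r + s + 5, r + 10s + 7)
(r₁, s₁) = (-1, 3) − 0.25·(-2, 36) = (-0.5, -6)
(r₂, s₂) = (-0.5, -6) − 0.25·(-6, -53.5) = (1, 7.375)
(r₃, s₃) = (1, 7.375) − 0.25·(22.375, 81.75) = (-4.59375, -13.0625)
s = -13.0625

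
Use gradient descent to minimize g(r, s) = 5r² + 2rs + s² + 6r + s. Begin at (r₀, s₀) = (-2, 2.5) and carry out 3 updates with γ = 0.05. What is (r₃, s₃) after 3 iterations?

(-1.184, 2.12)

∇g = (10r + 2s + 6, 2r + 2s + 1)
Step 1: at (-2, 2.5), ∇g = (-9, 2) → (-2, 2.5) − 0.05·(-9, 2) = (-1.55, 2.4)
Step 2: at (-1.55, 2.4), ∇g = (-4.7, 2.7) → (-1.55, 2.4) − 0.05·(-4.7, 2.7) = (-1.315, 2.265)
Step 3: at (-1.315, 2.265), ∇g = (-2.62, 2.9) → (-1.315, 2.265) − 0.05·(-2.62, 2.9) = (-1.184, 2.12)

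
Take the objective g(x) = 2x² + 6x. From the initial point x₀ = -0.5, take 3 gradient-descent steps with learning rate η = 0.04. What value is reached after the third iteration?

g′(x) = 4x + 6
x₁ = -0.5 − 0.04·4 = -0.66
x₂ = -0.66 − 0.04·3.36 = -0.7944
x₃ = -0.7944 − 0.04·2.8224 = -0.907296

-0.907296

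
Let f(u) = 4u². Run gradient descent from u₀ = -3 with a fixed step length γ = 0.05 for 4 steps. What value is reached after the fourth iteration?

-0.3888

f′(u) = 8u
u₁ = -3 − 0.05·(-24) = -1.8
u₂ = -1.8 − 0.05·(-14.4) = -1.08
u₃ = -1.08 − 0.05·(-8.64) = -0.648
u₄ = -0.648 − 0.05·(-5.184) = -0.3888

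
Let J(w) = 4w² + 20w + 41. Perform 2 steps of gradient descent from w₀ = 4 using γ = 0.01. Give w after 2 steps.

3.0016

J′(w) = 8w + 20
w₁ = 4 − 0.01·52 = 3.48
w₂ = 3.48 − 0.01·47.84 = 3.0016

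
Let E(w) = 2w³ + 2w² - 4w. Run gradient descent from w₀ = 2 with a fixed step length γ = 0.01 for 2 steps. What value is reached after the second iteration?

E′(w) = 6w² + 4w - 4
Step 1: E′(2) = 28; w₁ = 2 − 0.01·28 = 1.72
Step 2: E′(1.72) = 20.6304; w₂ = 1.72 − 0.01·20.6304 = 1.513696

1.513696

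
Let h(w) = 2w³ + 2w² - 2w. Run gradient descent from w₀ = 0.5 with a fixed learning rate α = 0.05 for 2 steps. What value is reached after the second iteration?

h′(w) = 6w² + 4w - 2
w₁ = 0.5 − 0.05·1.5 = 0.425
w₂ = 0.425 − 0.05·0.78375 = 0.3858125

0.3858125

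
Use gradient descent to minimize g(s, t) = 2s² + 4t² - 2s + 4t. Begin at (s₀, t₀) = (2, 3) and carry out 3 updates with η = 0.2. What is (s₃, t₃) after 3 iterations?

(0.512, -1.256)

∇g = (4s - 2, 8t + 4)
Step 1: at (2, 3), ∇g = (6, 28) → (2, 3) − 0.2·(6, 28) = (0.8, -2.6)
Step 2: at (0.8, -2.6), ∇g = (1.2, -16.8) → (0.8, -2.6) − 0.2·(1.2, -16.8) = (0.56, 0.76)
Step 3: at (0.56, 0.76), ∇g = (0.24, 10.08) → (0.56, 0.76) − 0.2·(0.24, 10.08) = (0.512, -1.256)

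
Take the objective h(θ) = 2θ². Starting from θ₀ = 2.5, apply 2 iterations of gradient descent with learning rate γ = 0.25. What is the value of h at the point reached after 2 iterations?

h′(θ) = 4θ
θ₁ = 2.5 − 0.25·10 = 0
θ₂ = 0 − 0.25·0 = 0
h(0) = 0

0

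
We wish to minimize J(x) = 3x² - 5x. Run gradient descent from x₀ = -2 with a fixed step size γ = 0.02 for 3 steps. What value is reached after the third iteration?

J′(x) = 6x - 5
x₁ = -2 − 0.02·(-17) = -1.66
x₂ = -1.66 − 0.02·(-14.96) = -1.3608
x₃ = -1.3608 − 0.02·(-13.1648) = -1.097504

-1.097504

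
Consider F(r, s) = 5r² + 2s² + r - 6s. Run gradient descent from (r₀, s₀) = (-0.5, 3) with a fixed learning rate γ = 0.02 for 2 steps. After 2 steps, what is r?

∇F = (10r + 1, 4s - 6)
Step 1: at (-0.5, 3), ∇F = (-4, 6) → (-0.5, 3) − 0.02·(-4, 6) = (-0.42, 2.88)
Step 2: at (-0.42, 2.88), ∇F = (-3.2, 5.52) → (-0.42, 2.88) − 0.02·(-3.2, 5.52) = (-0.356, 2.7696)
r = -0.356

-0.356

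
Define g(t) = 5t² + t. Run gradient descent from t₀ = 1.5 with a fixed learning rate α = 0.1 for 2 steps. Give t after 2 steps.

-0.1

g′(t) = 10t + 1
Step 1: g′(1.5) = 16; t₁ = 1.5 − 0.1·16 = -0.1
Step 2: g′(-0.1) = 0; t₂ = -0.1 − 0.1·0 = -0.1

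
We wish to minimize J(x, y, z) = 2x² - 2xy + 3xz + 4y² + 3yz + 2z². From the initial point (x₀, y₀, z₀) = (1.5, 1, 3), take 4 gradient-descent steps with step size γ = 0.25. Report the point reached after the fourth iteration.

∇J = (4x - 2y + 3z, -2x + 8y + 3z, 3x + 3y + 4z)
Step 1: at (1.5, 1, 3), ∇J = (13, 14, 19.5) → (1.5, 1, 3) − 0.25·(13, 14, 19.5) = (-1.75, -2.5, -1.875)
Step 2: at (-1.75, -2.5, -1.875), ∇J = (-7.625, -22.125, -20.25) → (-1.75, -2.5, -1.875) − 0.25·(-7.625, -22.125, -20.25) = (0.15625, 3.03125, 3.1875)
Step 3: at (0.15625, 3.03125, 3.1875), ∇J = (4.125, 33.5, 22.3125) → (0.15625, 3.03125, 3.1875) − 0.25·(4.125, 33.5, 22.3125) = (-0.875, -5.34375, -2.390625)
Step 4: at (-0.875, -5.34375, -2.390625), ∇J = (0.015625, -48.171875, -28.21875) → (-0.875, -5.34375, -2.390625) − 0.25·(0.015625, -48.171875, -28.21875) = (-0.87890625, 6.69921875, 4.6640625)

(-0.87890625, 6.69921875, 4.6640625)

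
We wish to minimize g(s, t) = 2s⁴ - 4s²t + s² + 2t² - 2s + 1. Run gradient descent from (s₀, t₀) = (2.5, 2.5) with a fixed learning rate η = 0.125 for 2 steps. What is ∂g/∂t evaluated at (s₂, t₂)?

∇g = (8s³ - 8st + 2s - 2, -4s² + 4t)
Step 1: at (2.5, 2.5), ∇g = (78, -15) → (2.5, 2.5) − 0.125·(78, -15) = (-7.25, 4.375)
Step 2: at (-7.25, 4.375), ∇g = (-2811.375, -192.75) → (-7.25, 4.375) − 0.125·(-2811.375, -192.75) = (344.171875, 28.46875)
∂g/∂t at (344.171875, 28.46875) = -473703.2431640625

-473703.2431640625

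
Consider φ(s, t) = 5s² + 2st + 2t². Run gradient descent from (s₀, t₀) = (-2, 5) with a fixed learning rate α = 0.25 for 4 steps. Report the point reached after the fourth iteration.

∇φ = (10s + 2t, 2s + 4t)
(s₁, t₁) = (-2, 5) − 0.25·(-10, 16) = (0.5, 1)
(s₂, t₂) = (0.5, 1) − 0.25·(7, 5) = (-1.25, -0.25)
(s₃, t₃) = (-1.25, -0.25) − 0.25·(-13, -3.5) = (2, 0.625)
(s₄, t₄) = (2, 0.625) − 0.25·(21.25, 6.5) = (-3.3125, -1)

(-3.3125, -1)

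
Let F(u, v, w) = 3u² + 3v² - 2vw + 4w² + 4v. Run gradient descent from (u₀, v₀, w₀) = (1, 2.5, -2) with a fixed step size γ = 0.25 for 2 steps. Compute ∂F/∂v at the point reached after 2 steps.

27.25

∇F = (6u, 6v - 2w + 4, -2v + 8w)
Step 1: at (1, 2.5, -2), ∇F = (6, 23, -21) → (1, 2.5, -2) − 0.25·(6, 23, -21) = (-0.5, -3.25, 3.25)
Step 2: at (-0.5, -3.25, 3.25), ∇F = (-3, -22, 32.5) → (-0.5, -3.25, 3.25) − 0.25·(-3, -22, 32.5) = (0.25, 2.25, -4.875)
∂F/∂v at (0.25, 2.25, -4.875) = 27.25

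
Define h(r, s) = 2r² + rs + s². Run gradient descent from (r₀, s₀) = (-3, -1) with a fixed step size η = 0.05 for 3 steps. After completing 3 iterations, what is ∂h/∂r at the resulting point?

-6.194125

∇h = (4r + s, r + 2s)
Step 1: at (-3, -1), ∇h = (-13, -5) → (-3, -1) − 0.05·(-13, -5) = (-2.35, -0.75)
Step 2: at (-2.35, -0.75), ∇h = (-10.15, -3.85) → (-2.35, -0.75) − 0.05·(-10.15, -3.85) = (-1.8425, -0.5575)
Step 3: at (-1.8425, -0.5575), ∇h = (-7.9275, -2.9575) → (-1.8425, -0.5575) − 0.05·(-7.9275, -2.9575) = (-1.446125, -0.409625)
∂h/∂r at (-1.446125, -0.409625) = -6.194125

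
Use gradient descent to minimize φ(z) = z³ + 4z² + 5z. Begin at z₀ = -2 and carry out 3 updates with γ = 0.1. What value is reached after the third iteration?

φ′(z) = 3z² + 8z + 5
Step 1: φ′(-2) = 1; z₁ = -2 − 0.1·1 = -2.1
Step 2: φ′(-2.1) = 1.43; z₂ = -2.1 − 0.1·1.43 = -2.243
Step 3: φ′(-2.243) = 2.149147; z₃ = -2.243 − 0.1·2.149147 = -2.4579147

-2.4579147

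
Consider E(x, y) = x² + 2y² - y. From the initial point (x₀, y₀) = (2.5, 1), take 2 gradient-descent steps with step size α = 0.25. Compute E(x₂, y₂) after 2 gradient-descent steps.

∇E = (2x, 4y - 1)
Step 1: at (2.5, 1), ∇E = (5, 3) → (2.5, 1) − 0.25·(5, 3) = (1.25, 0.25)
Step 2: at (1.25, 0.25), ∇E = (2.5, 0) → (1.25, 0.25) − 0.25·(2.5, 0) = (0.625, 0.25)
E(0.625, 0.25) = 0.265625

0.265625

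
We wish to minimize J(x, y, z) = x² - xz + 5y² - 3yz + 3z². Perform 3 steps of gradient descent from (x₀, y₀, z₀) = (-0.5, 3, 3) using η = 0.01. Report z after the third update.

2.714939

∇J = (2x - z, 10y - 3z, -x - 3y + 6z)
Step 1: at (-0.5, 3, 3), ∇J = (-4, 21, 9.5) → (-0.5, 3, 3) − 0.01·(-4, 21, 9.5) = (-0.46, 2.79, 2.905)
Step 2: at (-0.46, 2.79, 2.905), ∇J = (-3.825, 19.185, 9.52) → (-0.46, 2.79, 2.905) − 0.01·(-3.825, 19.185, 9.52) = (-0.42175, 2.59815, 2.8098)
Step 3: at (-0.42175, 2.59815, 2.8098), ∇J = (-3.6533, 17.5521, 9.4861) → (-0.42175, 2.59815, 2.8098) − 0.01·(-3.6533, 17.5521, 9.4861) = (-0.385217, 2.422629, 2.714939)
z = 2.714939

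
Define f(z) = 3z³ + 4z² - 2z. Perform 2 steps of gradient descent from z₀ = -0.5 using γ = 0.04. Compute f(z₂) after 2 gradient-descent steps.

f′(z) = 9z² + 8z - 2
z₁ = -0.5 − 0.04·(-3.75) = -0.35
z₂ = -0.35 − 0.04·(-3.6975) = -0.2021
f(-0.2021) = 0.542813674217

0.542813674217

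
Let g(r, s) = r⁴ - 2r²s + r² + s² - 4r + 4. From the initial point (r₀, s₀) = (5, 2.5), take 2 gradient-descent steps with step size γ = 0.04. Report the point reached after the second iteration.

∇g = (4r³ - 4rs + 2r - 4, -2r² + 2s)
(r₁, s₁) = (5, 2.5) − 0.04·(456, -45) = (-13.24, 4.3)
(r₂, s₂) = (-13.24, 4.3) − 0.04·(-9086.512896, -341.9952) = (350.22051584, 17.979808)

(350.22051584, 17.979808)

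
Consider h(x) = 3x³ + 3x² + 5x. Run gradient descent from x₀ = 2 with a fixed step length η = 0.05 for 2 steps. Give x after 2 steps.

-0.895125

h′(x) = 9x² + 6x + 5
Step 1: h′(2) = 53; x₁ = 2 − 0.05·53 = -0.65
Step 2: h′(-0.65) = 4.9025; x₂ = -0.65 − 0.05·4.9025 = -0.895125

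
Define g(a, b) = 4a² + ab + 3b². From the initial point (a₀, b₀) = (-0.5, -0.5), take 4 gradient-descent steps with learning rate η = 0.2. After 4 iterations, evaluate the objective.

∇g = (8a + b, a + 6b)
(a₁, b₁) = (-0.5, -0.5) − 0.2·(-4.5, -3.5) = (0.4, 0.2)
(a₂, b₂) = (0.4, 0.2) − 0.2·(3.4, 1.6) = (-0.28, -0.12)
(a₃, b₃) = (-0.28, -0.12) − 0.2·(-2.36, -1) = (0.192, 0.08)
(a₄, b₄) = (0.192, 0.08) − 0.2·(1.616, 0.672) = (-0.1312, -0.0544)
g(-0.1312, -0.0544) = 0.08486912

0.08486912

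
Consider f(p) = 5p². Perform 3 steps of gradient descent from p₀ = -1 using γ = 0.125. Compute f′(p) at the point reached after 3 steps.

0.15625

f′(p) = 10p
p₁ = -1 − 0.125·(-10) = 0.25
p₂ = 0.25 − 0.125·2.5 = -0.0625
p₃ = -0.0625 − 0.125·(-0.625) = 0.015625
f′(p) at (0.015625) = 0.15625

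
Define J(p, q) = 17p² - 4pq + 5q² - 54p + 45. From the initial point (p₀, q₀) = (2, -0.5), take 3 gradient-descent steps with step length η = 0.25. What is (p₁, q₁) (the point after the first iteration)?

(-2, 2.75)

∇J = (34p - 4q - 54, -4p + 10q)
(p₁, q₁) = (2, -0.5) − 0.25·(16, -13) = (-2, 2.75)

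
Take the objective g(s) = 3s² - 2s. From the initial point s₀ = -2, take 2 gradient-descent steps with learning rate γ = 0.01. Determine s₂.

-1.7284

g′(s) = 6s - 2
s₁ = -2 − 0.01·(-14) = -1.86
s₂ = -1.86 − 0.01·(-13.16) = -1.7284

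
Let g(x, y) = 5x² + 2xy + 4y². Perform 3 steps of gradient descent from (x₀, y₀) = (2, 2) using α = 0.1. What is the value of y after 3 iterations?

∇g = (10x + 2y, 2x + 8y)
(x₁, y₁) = (2, 2) − 0.1·(24, 20) = (-0.4, 0)
(x₂, y₂) = (-0.4, 0) − 0.1·(-4, -0.8) = (0, 0.08)
(x₃, y₃) = (0, 0.08) − 0.1·(0.16, 0.64) = (-0.016, 0.016)
y = 0.016

0.016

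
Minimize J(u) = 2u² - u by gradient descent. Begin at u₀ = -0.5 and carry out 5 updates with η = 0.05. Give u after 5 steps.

0.00424

J′(u) = 4u - 1
Step 1: J′(-0.5) = -3; u₁ = -0.5 − 0.05·(-3) = -0.35
Step 2: J′(-0.35) = -2.4; u₂ = -0.35 − 0.05·(-2.4) = -0.23
Step 3: J′(-0.23) = -1.92; u₃ = -0.23 − 0.05·(-1.92) = -0.134
Step 4: J′(-0.134) = -1.536; u₄ = -0.134 − 0.05·(-1.536) = -0.0572
Step 5: J′(-0.0572) = -1.2288; u₅ = -0.0572 − 0.05·(-1.2288) = 0.00424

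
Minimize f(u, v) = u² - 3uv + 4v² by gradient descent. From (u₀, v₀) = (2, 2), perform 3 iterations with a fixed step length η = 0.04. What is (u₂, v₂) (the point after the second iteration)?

∇f = (2u - 3v, -3u + 8v)
Step 1: at (2, 2), ∇f = (-2, 10) → (2, 2) − 0.04·(-2, 10) = (2.08, 1.6)
Step 2: at (2.08, 1.6), ∇f = (-0.64, 6.56) → (2.08, 1.6) − 0.04·(-0.64, 6.56) = (2.1056, 1.3376)

(2.1056, 1.3376)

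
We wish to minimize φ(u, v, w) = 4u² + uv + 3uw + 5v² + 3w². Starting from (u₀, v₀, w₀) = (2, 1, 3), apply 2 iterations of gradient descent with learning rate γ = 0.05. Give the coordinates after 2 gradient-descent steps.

(0.13, 0.165, 1.155)

∇φ = (8u + v + 3w, u + 10v, 3u + 6w)
Step 1: at (2, 1, 3), ∇φ = (26, 12, 24) → (2, 1, 3) − 0.05·(26, 12, 24) = (0.7, 0.4, 1.8)
Step 2: at (0.7, 0.4, 1.8), ∇φ = (11.4, 4.7, 12.9) → (0.7, 0.4, 1.8) − 0.05·(11.4, 4.7, 12.9) = (0.13, 0.165, 1.155)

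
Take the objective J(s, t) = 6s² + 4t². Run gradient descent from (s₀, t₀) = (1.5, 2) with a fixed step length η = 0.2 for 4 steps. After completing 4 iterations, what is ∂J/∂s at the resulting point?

69.1488

∇J = (12s, 8t)
(s₁, t₁) = (1.5, 2) − 0.2·(18, 16) = (-2.1, -1.2)
(s₂, t₂) = (-2.1, -1.2) − 0.2·(-25.2, -9.6) = (2.94, 0.72)
(s₃, t₃) = (2.94, 0.72) − 0.2·(35.28, 5.76) = (-4.116, -0.432)
(s₄, t₄) = (-4.116, -0.432) − 0.2·(-49.392, -3.456) = (5.7624, 0.2592)
∂J/∂s at (5.7624, 0.2592) = 69.1488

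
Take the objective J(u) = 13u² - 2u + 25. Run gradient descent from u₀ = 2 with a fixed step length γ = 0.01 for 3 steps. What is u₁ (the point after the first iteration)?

1.5

J′(u) = 26u - 2
Step 1: J′(2) = 50; u₁ = 2 − 0.01·50 = 1.5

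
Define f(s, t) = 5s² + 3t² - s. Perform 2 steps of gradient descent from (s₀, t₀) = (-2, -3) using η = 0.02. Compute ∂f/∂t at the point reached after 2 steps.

∇f = (10s - 1, 6t)
(s₁, t₁) = (-2, -3) − 0.02·(-21, -18) = (-1.58, -2.64)
(s₂, t₂) = (-1.58, -2.64) − 0.02·(-16.8, -15.84) = (-1.244, -2.3232)
∂f/∂t at (-1.244, -2.3232) = -13.9392

-13.9392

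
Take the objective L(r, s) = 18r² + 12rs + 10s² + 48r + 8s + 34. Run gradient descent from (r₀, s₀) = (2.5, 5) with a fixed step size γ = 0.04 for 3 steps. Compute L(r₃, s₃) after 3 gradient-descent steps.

77.828999030784

∇L = (36r + 12s + 48, 12r + 20s + 8)
(r₁, s₁) = (2.5, 5) − 0.04·(198, 138) = (-5.42, -0.52)
(r₂, s₂) = (-5.42, -0.52) − 0.04·(-153.36, -67.44) = (0.7144, 2.1776)
(r₃, s₃) = (0.7144, 2.1776) − 0.04·(99.8496, 60.1248) = (-3.279584, -0.227392)
L(-3.279584, -0.227392) = 77.828999030784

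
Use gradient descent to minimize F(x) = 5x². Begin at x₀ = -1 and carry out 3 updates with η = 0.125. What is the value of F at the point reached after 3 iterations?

F′(x) = 10x
Step 1: F′(-1) = -10; x₁ = -1 − 0.125·(-10) = 0.25
Step 2: F′(0.25) = 2.5; x₂ = 0.25 − 0.125·2.5 = -0.0625
Step 3: F′(-0.0625) = -0.625; x₃ = -0.0625 − 0.125·(-0.625) = 0.015625
F(0.015625) = 0.001220703125

0.001220703125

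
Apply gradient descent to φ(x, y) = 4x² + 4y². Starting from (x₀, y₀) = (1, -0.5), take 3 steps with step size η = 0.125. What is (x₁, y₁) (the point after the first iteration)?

(0, 0)

∇φ = (8x, 8y)
Step 1: at (1, -0.5), ∇φ = (8, -4) → (1, -0.5) − 0.125·(8, -4) = (0, 0)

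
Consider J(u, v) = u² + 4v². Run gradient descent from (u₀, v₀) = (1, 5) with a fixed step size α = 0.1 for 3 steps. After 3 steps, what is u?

0.512

∇J = (2u, 8v)
(u₁, v₁) = (1, 5) − 0.1·(2, 40) = (0.8, 1)
(u₂, v₂) = (0.8, 1) − 0.1·(1.6, 8) = (0.64, 0.2)
(u₃, v₃) = (0.64, 0.2) − 0.1·(1.28, 1.6) = (0.512, 0.04)
u = 0.512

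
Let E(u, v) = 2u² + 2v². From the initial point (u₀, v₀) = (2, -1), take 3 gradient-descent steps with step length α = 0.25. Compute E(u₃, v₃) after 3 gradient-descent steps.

0

∇E = (4u, 4v)
(u₁, v₁) = (2, -1) − 0.25·(8, -4) = (0, 0)
(u₂, v₂) = (0, 0) − 0.25·(0, 0) = (0, 0)
(u₃, v₃) = (0, 0) − 0.25·(0, 0) = (0, 0)
E(0, 0) = 0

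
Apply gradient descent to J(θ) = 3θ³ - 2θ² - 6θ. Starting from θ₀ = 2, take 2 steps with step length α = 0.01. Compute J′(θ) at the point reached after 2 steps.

11.291995809424

J′(θ) = 9θ² - 4θ - 6
Step 1: J′(2) = 22; θ₁ = 2 − 0.01·22 = 1.78
Step 2: J′(1.78) = 15.3956; θ₂ = 1.78 − 0.01·15.3956 = 1.626044
J′(θ) at (1.626044) = 11.291995809424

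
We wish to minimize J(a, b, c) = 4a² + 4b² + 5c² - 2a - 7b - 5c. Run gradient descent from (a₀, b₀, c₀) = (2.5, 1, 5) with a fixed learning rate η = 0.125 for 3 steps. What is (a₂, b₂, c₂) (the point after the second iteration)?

(0.25, 0.875, 0.78125)

∇J = (8a - 2, 8b - 7, 10c - 5)
(a₁, b₁, c₁) = (2.5, 1, 5) − 0.125·(18, 1, 45) = (0.25, 0.875, -0.625)
(a₂, b₂, c₂) = (0.25, 0.875, -0.625) − 0.125·(0, 0, -11.25) = (0.25, 0.875, 0.78125)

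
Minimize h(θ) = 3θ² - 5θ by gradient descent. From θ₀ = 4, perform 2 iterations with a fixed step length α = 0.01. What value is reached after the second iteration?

h′(θ) = 6θ - 5
Step 1: h′(4) = 19; θ₁ = 4 − 0.01·19 = 3.81
Step 2: h′(3.81) = 17.86; θ₂ = 3.81 − 0.01·17.86 = 3.6314

3.6314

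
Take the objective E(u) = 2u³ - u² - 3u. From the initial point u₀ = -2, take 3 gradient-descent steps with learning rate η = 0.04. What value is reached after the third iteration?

-12.273216

E′(u) = 6u² - 2u - 3
u₁ = -2 − 0.04·25 = -3
u₂ = -3 − 0.04·57 = -5.28
u₃ = -5.28 − 0.04·174.8304 = -12.273216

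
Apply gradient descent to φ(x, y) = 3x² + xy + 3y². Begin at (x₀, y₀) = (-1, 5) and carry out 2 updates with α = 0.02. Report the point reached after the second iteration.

∇φ = (6x + y, x + 6y)
(x₁, y₁) = (-1, 5) − 0.02·(-1, 29) = (-0.98, 4.42)
(x₂, y₂) = (-0.98, 4.42) − 0.02·(-1.46, 25.54) = (-0.9508, 3.9092)

(-0.9508, 3.9092)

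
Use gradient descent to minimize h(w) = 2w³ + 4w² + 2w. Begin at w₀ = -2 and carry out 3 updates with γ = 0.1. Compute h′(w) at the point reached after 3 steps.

3408.644096

h′(w) = 6w² + 8w + 2
w₁ = -2 − 0.1·10 = -3
w₂ = -3 − 0.1·32 = -6.2
w₃ = -6.2 − 0.1·183.04 = -24.504
h′(w) at (-24.504) = 3408.644096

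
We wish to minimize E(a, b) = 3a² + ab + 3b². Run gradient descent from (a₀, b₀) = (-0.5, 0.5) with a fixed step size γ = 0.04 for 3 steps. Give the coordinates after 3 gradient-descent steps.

∇E = (6a + b, a + 6b)
(a₁, b₁) = (-0.5, 0.5) − 0.04·(-2.5, 2.5) = (-0.4, 0.4)
(a₂, b₂) = (-0.4, 0.4) − 0.04·(-2, 2) = (-0.32, 0.32)
(a₃, b₃) = (-0.32, 0.32) − 0.04·(-1.6, 1.6) = (-0.256, 0.256)

(-0.256, 0.256)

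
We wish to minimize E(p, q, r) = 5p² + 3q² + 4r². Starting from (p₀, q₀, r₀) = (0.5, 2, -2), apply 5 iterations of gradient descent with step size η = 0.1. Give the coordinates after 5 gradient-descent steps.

∇E = (10p, 6q, 8r)
(p₁, q₁, r₁) = (0.5, 2, -2) − 0.1·(5, 12, -16) = (0, 0.8, -0.4)
(p₂, q₂, r₂) = (0, 0.8, -0.4) − 0.1·(0, 4.8, -3.2) = (0, 0.32, -0.08)
(p₃, q₃, r₃) = (0, 0.32, -0.08) − 0.1·(0, 1.92, -0.64) = (0, 0.128, -0.016)
(p₄, q₄, r₄) = (0, 0.128, -0.016) − 0.1·(0, 0.768, -0.128) = (0, 0.0512, -0.0032)
(p₅, q₅, r₅) = (0, 0.0512, -0.0032) − 0.1·(0, 0.3072, -0.0256) = (0, 0.02048, -0.00064)

(0, 0.02048, -0.00064)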